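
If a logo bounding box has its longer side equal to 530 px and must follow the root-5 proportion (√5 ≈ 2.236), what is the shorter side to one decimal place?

root-5 ≈ 2.23607.
Shorter side = 530 ÷ 2.23607 ≈ 237.023 → 237.0 px.

237.0 px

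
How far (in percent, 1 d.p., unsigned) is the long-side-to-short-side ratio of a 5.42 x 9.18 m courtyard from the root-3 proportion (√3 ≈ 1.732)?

2.2%

Ratio = 9.18 / 5.42 ≈ 1.6937.
Ideal root-3 ≈ 1.7321. |1.6937 − 1.7321| / 1.7321 ≈ 2.22% → 2.2%.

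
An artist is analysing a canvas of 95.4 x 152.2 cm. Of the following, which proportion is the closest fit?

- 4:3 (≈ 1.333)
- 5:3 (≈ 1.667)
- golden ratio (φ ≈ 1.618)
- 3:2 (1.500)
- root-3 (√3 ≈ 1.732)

Ratio = 152.2 / 95.4 ≈ 1.595.
Distances: 4:3 1.333 (Δ 0.262); 5:3 1.667 (Δ 0.072); golden ratio 1.618 (Δ 0.023); 3:2 1.500 (Δ 0.095); root-3 1.732 (Δ 0.137).

golden ratio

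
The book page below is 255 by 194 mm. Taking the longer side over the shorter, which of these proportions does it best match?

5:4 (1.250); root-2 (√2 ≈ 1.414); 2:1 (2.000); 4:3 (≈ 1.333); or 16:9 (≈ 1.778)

Ratio = 255 / 194 ≈ 1.314.
Distances: 5:4 1.250 (Δ 0.064); root-2 1.414 (Δ 0.100); 2:1 2.000 (Δ 0.686); 4:3 1.333 (Δ 0.019); 16:9 1.778 (Δ 0.464).

4:3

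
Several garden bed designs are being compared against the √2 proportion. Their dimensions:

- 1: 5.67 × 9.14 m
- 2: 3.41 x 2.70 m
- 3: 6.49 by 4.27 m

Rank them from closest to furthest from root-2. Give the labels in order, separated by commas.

3, 2, 1

1: 9.14/5.67 ≈ 1.612 → |1.612 − 1.414| = 0.198
2: 3.41/2.70 ≈ 1.263 → |1.263 − 1.414| = 0.151
3: 6.49/4.27 ≈ 1.520 → |1.520 − 1.414| = 0.106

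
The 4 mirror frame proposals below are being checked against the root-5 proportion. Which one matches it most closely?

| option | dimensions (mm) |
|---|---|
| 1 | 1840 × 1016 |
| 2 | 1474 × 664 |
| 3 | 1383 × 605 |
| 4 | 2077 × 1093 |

2

Ratios (long/short): 1 ≈ 1.811; 2 ≈ 2.220; 3 ≈ 2.286; 4 ≈ 1.900.
root-5 ≈ 2.236; option 2 is nearest (Δ 0.016).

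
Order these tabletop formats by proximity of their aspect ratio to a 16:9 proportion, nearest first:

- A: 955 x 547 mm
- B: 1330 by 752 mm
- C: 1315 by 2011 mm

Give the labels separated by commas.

B, A, C

Ratios: A = 955 / 547 ≈ 1.746; B = 1330 / 752 ≈ 1.769; C = 2011 / 1315 ≈ 1.529.
|Δ from 1.778|: A 0.032; B 0.009; C 0.249.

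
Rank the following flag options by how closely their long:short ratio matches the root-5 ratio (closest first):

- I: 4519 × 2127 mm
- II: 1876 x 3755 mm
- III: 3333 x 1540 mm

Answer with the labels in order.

III, I, II

I: 4519/2127 ≈ 2.125 → |2.125 − 2.236| = 0.111
II: 3755/1876 ≈ 2.002 → |2.002 − 2.236| = 0.234
III: 3333/1540 ≈ 2.164 → |2.164 − 2.236| = 0.072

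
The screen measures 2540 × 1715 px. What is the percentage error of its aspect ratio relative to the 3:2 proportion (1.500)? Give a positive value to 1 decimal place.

1.3%

Ratio = 2540 / 1715 ≈ 1.4810.
Ideal 3:2 = 1.5000. |1.4810 − 1.5000| / 1.5000 ≈ 1.27% → 1.3%.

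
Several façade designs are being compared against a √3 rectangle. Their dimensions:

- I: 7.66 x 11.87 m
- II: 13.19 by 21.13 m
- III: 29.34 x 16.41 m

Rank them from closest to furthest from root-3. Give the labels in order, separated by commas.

I: 11.87/7.66 ≈ 1.550 → |1.550 − 1.732| = 0.182
II: 21.13/13.19 ≈ 1.602 → |1.602 − 1.732| = 0.130
III: 29.34/16.41 ≈ 1.788 → |1.788 − 1.732| = 0.056

III, II, I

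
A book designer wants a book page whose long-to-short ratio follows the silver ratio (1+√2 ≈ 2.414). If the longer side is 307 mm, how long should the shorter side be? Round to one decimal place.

silver ratio ≈ 2.41421.
Shorter side = 307 ÷ 2.41421 ≈ 127.164 → 127.2 mm.

127.2 mm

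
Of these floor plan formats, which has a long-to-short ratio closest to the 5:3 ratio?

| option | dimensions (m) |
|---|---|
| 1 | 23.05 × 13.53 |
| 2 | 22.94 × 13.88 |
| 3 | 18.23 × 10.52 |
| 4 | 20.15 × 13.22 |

Target 5:3 ≈ 1.667.
1: 1.704 (Δ0.037)  2: 1.653 (Δ0.014)  3: 1.733 (Δ0.066)  4: 1.524 (Δ0.143)

2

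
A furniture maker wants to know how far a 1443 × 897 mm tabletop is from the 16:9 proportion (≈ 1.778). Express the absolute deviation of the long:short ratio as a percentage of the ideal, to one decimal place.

Ratio = 1443 / 897 ≈ 1.6087.
Ideal 16:9 ≈ 1.7778. |1.6087 − 1.7778| / 1.7778 ≈ 9.51% → 9.5%.

9.5%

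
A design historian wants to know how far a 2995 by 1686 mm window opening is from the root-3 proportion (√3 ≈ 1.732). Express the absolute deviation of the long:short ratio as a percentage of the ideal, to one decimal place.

2.6%

Ratio = 2995 / 1686 ≈ 1.7764.
Ideal root-3 ≈ 1.7321. |1.7764 − 1.7321| / 1.7321 ≈ 2.56% → 2.6%.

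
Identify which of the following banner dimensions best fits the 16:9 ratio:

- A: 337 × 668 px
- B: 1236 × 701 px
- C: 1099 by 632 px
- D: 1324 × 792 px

B

Ratios (long/short): A ≈ 1.982; B ≈ 1.763; C ≈ 1.739; D ≈ 1.672.
16:9 ≈ 1.778; option B is nearest (Δ 0.015).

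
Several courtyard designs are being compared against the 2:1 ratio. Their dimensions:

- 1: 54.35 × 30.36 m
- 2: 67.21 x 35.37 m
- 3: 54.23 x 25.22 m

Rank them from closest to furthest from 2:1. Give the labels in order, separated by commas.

Ratios: 1 = 54.35 / 30.36 ≈ 1.790; 2 = 67.21 / 35.37 ≈ 1.900; 3 = 54.23 / 25.22 ≈ 2.150.
|Δ from 2.000|: 1 0.210; 2 0.100; 3 0.150.

2, 3, 1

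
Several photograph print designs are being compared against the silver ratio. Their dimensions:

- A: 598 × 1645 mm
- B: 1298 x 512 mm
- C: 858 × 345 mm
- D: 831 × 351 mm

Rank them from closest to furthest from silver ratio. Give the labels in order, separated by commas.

Ratios: A = 1645 / 598 ≈ 2.751; B = 1298 / 512 ≈ 2.535; C = 858 / 345 ≈ 2.487; D = 831 / 351 ≈ 2.368.
|Δ from 2.414|: A 0.337; B 0.121; C 0.073; D 0.046.

D, C, B, A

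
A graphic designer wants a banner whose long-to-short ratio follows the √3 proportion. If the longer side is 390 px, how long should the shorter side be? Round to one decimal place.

root-3 ≈ 1.73205.
Shorter side = 390 ÷ 1.73205 ≈ 225.167 → 225.2 px.

225.2 px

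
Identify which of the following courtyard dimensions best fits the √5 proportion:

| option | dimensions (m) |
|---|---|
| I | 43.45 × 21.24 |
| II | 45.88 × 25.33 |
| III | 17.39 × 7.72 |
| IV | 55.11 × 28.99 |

Target root-5 ≈ 2.236.
I: 2.046 (Δ0.190)  II: 1.811 (Δ0.425)  III: 2.253 (Δ0.017)  IV: 1.901 (Δ0.335)

III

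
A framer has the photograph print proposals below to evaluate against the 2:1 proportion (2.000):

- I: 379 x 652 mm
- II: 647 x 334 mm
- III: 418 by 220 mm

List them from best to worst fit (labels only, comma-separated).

I: 652/379 ≈ 1.720 → |1.720 − 2.000| = 0.280
II: 647/334 ≈ 1.937 → |1.937 − 2.000| = 0.063
III: 418/220 ≈ 1.900 → |1.900 − 2.000| = 0.100

II, III, I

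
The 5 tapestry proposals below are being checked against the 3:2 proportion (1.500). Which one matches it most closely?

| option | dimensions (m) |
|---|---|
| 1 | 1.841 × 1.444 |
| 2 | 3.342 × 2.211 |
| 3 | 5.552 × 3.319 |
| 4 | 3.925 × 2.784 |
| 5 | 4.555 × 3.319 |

Ratios (long/short): 1 ≈ 1.275; 2 ≈ 1.512; 3 ≈ 1.673; 4 ≈ 1.410; 5 ≈ 1.372.
3:2 ≈ 1.500; option 2 is nearest (Δ 0.012).

2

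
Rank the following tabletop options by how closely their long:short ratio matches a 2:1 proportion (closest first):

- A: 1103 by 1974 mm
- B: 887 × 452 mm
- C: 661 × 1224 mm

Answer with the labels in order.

B, C, A

Ratios: A = 1974 / 1103 ≈ 1.790; B = 887 / 452 ≈ 1.962; C = 1224 / 661 ≈ 1.852.
|Δ from 2.000|: A 0.210; B 0.038; C 0.148.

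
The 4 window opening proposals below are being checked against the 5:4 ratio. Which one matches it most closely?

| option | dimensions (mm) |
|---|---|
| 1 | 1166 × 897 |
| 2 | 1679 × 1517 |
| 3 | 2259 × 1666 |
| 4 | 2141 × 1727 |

4

Ratios (long/short): 1 ≈ 1.300; 2 ≈ 1.107; 3 ≈ 1.356; 4 ≈ 1.240.
5:4 ≈ 1.250; option 4 is nearest (Δ 0.010).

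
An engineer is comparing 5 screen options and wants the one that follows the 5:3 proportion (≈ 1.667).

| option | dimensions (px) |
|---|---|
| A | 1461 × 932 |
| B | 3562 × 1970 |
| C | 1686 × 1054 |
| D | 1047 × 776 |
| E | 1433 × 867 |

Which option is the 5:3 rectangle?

E

Target 5:3 ≈ 1.667.
A: 1.568 (Δ0.099)  B: 1.808 (Δ0.141)  C: 1.600 (Δ0.067)  D: 1.349 (Δ0.318)  E: 1.653 (Δ0.014)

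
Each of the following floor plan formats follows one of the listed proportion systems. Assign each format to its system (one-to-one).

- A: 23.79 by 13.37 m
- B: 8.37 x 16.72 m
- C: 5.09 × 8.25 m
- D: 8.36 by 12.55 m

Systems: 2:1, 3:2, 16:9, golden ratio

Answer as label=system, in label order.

A=16:9, B=2:1, C=golden ratio, D=3:2

Ratios: A ≈ 1.779; B ≈ 1.998; C ≈ 1.621; D ≈ 1.501.
Targets: 2:1 ≈ 2.000; 3:2 ≈ 1.500; 16:9 ≈ 1.778; golden ratio ≈ 1.618.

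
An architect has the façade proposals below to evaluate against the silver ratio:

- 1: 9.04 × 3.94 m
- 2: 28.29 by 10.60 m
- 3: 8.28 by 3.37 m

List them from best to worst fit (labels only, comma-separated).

Ratios: 1 = 9.04 / 3.94 ≈ 2.294; 2 = 28.29 / 10.60 ≈ 2.669; 3 = 8.28 / 3.37 ≈ 2.457.
|Δ from 2.414|: 1 0.120; 2 0.255; 3 0.043.

3, 1, 2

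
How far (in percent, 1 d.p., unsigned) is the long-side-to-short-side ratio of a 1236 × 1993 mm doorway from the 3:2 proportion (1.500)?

7.5%

Ratio = 1993 / 1236 ≈ 1.6125.
Ideal 3:2 = 1.5000. |1.6125 − 1.5000| / 1.5000 ≈ 7.50% → 7.5%.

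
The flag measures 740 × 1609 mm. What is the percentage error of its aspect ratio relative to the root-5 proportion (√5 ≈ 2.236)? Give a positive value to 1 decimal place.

2.8%

Ratio = 1609 / 740 ≈ 2.1743.
Ideal root-5 ≈ 2.2361. |2.1743 − 2.2361| / 2.2361 ≈ 2.76% → 2.8%.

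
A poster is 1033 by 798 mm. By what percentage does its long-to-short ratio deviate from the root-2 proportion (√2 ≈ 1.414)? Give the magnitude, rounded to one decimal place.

8.5%

Ratio = 1033 / 798 ≈ 1.2945.
Ideal root-2 ≈ 1.4142. |1.2945 − 1.4142| / 1.4142 ≈ 8.46% → 8.5%.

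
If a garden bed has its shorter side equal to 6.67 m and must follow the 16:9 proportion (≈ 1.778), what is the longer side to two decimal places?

11.86 m

16:9 ≈ 1.77778.
Longer side = 6.67 × 1.77778 ≈ 11.8578 → 11.86 m.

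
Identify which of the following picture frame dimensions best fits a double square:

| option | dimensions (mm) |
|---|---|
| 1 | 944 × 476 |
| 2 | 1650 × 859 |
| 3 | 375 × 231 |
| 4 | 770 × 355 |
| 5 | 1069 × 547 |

Ratios (long/short): 1 ≈ 1.983; 2 ≈ 1.921; 3 ≈ 1.623; 4 ≈ 2.169; 5 ≈ 1.954.
2:1 ≈ 2.000; option 1 is nearest (Δ 0.017).

1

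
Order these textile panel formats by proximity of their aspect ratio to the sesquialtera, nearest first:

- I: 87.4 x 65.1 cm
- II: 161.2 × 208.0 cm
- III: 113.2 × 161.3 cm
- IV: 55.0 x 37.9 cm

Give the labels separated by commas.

Ratios: I = 87.4 / 65.1 ≈ 1.343; II = 208.0 / 161.2 ≈ 1.290; III = 161.3 / 113.2 ≈ 1.425; IV = 55.0 / 37.9 ≈ 1.451.
|Δ from 1.500|: I 0.157; II 0.210; III 0.075; IV 0.049.

IV, III, I, II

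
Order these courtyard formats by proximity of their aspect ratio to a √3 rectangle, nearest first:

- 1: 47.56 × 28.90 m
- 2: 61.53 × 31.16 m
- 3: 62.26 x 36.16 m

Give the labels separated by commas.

3, 1, 2

1: 47.56/28.90 ≈ 1.646 → |1.646 − 1.732| = 0.086
2: 61.53/31.16 ≈ 1.975 → |1.975 − 1.732| = 0.243
3: 62.26/36.16 ≈ 1.722 → |1.722 − 1.732| = 0.010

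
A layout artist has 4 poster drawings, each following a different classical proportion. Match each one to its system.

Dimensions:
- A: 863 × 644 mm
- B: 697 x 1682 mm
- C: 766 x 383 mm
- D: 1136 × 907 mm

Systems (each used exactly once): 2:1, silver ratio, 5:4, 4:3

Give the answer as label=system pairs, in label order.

A=4:3, B=silver ratio, C=2:1, D=5:4

Ratios: A ≈ 1.340; B ≈ 2.413; C ≈ 2.000; D ≈ 1.252.
Targets: 2:1 ≈ 2.000; silver ratio ≈ 2.414; 5:4 ≈ 1.250; 4:3 ≈ 1.333.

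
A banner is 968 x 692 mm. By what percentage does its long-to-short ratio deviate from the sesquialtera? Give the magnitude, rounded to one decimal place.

Ratio = 968 / 692 ≈ 1.3988.
Ideal 3:2 = 1.5000. |1.3988 − 1.5000| / 1.5000 ≈ 6.75% → 6.7%.

6.7%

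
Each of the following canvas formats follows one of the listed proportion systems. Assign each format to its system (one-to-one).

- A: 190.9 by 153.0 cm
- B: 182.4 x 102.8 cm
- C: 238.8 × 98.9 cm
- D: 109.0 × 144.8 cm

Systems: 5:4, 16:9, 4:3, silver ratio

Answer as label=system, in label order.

A = 190.9/153.0 ≈ 1.248 → 5:4 (1.250)
B = 182.4/102.8 ≈ 1.774 → 16:9 (1.778)
C = 238.8/98.9 ≈ 2.415 → silver ratio (2.414)
D = 144.8/109.0 ≈ 1.328 → 4:3 (1.333)

A=5:4, B=16:9, C=silver ratio, D=4:3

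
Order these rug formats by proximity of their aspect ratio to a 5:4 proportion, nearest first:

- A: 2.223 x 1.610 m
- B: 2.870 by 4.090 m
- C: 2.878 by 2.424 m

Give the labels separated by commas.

C, A, B

A: 2.223/1.610 ≈ 1.381 → |1.381 − 1.250| = 0.131
B: 4.090/2.870 ≈ 1.425 → |1.425 − 1.250| = 0.175
C: 2.878/2.424 ≈ 1.187 → |1.187 − 1.250| = 0.063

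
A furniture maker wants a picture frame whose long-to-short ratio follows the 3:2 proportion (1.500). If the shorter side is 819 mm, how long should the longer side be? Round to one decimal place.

1228.5 mm

3:2 = 1.50000.
Longer side = 819 × 1.50000 ≈ 1228.500 → 1228.5 mm.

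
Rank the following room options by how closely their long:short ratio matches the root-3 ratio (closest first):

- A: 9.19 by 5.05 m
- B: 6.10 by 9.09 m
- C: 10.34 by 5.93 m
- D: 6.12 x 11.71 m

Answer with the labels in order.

Ratios: A = 9.19 / 5.05 ≈ 1.820; B = 9.09 / 6.10 ≈ 1.490; C = 10.34 / 5.93 ≈ 1.744; D = 11.71 / 6.12 ≈ 1.913.
|Δ from 1.732|: A 0.088; B 0.242; C 0.012; D 0.181.

C, A, D, B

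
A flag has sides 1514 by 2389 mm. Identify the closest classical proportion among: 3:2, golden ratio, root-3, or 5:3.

2389/1514 ≈ 1.578. Nearest candidates are golden ratio (1.618, off by 0.040) and 3:2 (1.500, off by 0.078).

golden ratio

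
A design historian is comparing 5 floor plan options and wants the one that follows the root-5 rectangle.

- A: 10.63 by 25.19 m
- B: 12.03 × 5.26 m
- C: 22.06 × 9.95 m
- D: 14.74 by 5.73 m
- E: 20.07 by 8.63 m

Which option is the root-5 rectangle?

Target root-5 ≈ 2.236.
A: 2.370 (Δ0.134)  B: 2.287 (Δ0.051)  C: 2.217 (Δ0.019)  D: 2.572 (Δ0.336)  E: 2.326 (Δ0.090)

C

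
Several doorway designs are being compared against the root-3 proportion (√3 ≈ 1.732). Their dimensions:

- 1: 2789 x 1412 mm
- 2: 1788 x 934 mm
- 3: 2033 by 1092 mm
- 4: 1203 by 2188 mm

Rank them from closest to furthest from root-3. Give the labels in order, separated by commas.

1: 2789/1412 ≈ 1.975 → |1.975 − 1.732| = 0.243
2: 1788/934 ≈ 1.914 → |1.914 − 1.732| = 0.182
3: 2033/1092 ≈ 1.862 → |1.862 − 1.732| = 0.130
4: 2188/1203 ≈ 1.819 → |1.819 − 1.732| = 0.087

4, 3, 2, 1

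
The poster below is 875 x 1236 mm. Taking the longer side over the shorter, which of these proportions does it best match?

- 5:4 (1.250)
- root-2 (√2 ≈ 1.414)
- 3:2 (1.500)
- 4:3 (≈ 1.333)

Ratio = 1236 / 875 ≈ 1.413.
Distances: 5:4 1.250 (Δ 0.163); root-2 1.414 (Δ 0.001); 3:2 1.500 (Δ 0.087); 4:3 1.333 (Δ 0.080).

root-2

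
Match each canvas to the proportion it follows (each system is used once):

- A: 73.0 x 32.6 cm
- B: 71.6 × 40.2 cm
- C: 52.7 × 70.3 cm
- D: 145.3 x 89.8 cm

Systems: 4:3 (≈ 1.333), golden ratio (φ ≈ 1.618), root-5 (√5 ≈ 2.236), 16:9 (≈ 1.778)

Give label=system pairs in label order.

A=root-5, B=16:9, C=4:3, D=golden ratio

A = 73.0/32.6 ≈ 2.239 → root-5 (2.236)
B = 71.6/40.2 ≈ 1.781 → 16:9 (1.778)
C = 70.3/52.7 ≈ 1.334 → 4:3 (1.333)
D = 145.3/89.8 ≈ 1.618 → golden ratio (1.618)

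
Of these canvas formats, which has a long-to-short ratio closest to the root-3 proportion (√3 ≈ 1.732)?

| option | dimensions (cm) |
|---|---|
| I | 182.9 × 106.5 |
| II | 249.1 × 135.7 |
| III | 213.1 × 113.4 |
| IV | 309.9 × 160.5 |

Target root-3 ≈ 1.732.
I: 1.717 (Δ0.015)  II: 1.836 (Δ0.104)  III: 1.879 (Δ0.147)  IV: 1.931 (Δ0.199)

I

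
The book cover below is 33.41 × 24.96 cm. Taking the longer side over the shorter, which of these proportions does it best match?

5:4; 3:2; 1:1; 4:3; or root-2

Ratio = 33.41 / 24.96 ≈ 1.339.
Distances: 5:4 1.250 (Δ 0.089); 3:2 1.500 (Δ 0.161); 1:1 1.000 (Δ 0.339); 4:3 1.333 (Δ 0.006); root-2 1.414 (Δ 0.075).

4:3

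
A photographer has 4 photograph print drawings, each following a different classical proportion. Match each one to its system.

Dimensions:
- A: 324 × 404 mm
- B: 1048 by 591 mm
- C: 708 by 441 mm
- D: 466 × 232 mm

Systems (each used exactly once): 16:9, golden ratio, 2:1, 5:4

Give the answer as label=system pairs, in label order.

Ratios: A ≈ 1.247; B ≈ 1.773; C ≈ 1.605; D ≈ 2.009.
Targets: 16:9 ≈ 1.778; golden ratio ≈ 1.618; 2:1 ≈ 2.000; 5:4 ≈ 1.250.

A=5:4, B=16:9, C=golden ratio, D=2:1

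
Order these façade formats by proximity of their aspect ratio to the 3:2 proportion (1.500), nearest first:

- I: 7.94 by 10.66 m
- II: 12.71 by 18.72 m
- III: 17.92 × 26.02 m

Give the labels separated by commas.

II, III, I

I: 10.66/7.94 ≈ 1.343 → |1.343 − 1.500| = 0.157
II: 18.72/12.71 ≈ 1.473 → |1.473 − 1.500| = 0.027
III: 26.02/17.92 ≈ 1.452 → |1.452 − 1.500| = 0.048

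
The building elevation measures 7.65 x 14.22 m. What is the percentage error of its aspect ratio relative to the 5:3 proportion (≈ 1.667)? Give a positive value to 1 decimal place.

Ratio = 14.22 / 7.65 ≈ 1.8588.
Ideal 5:3 ≈ 1.6667. |1.8588 − 1.6667| / 1.6667 ≈ 11.53% → 11.5%.

11.5%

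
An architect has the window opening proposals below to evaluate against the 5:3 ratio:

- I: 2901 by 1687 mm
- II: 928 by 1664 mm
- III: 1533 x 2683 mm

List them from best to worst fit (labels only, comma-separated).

I, III, II

I: 2901/1687 ≈ 1.720 → |1.720 − 1.667| = 0.053
II: 1664/928 ≈ 1.793 → |1.793 − 1.667| = 0.126
III: 2683/1533 ≈ 1.750 → |1.750 − 1.667| = 0.083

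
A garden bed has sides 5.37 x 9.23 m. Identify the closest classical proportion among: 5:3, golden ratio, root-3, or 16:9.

root-3

Ratio = 9.23 / 5.37 ≈ 1.719.
Distances: 5:3 1.667 (Δ 0.052); golden ratio 1.618 (Δ 0.101); root-3 1.732 (Δ 0.013); 16:9 1.778 (Δ 0.059).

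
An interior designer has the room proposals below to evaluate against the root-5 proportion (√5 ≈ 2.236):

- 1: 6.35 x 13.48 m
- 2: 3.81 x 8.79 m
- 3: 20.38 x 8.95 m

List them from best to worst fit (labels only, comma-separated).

3, 2, 1

1: 13.48/6.35 ≈ 2.123 → |2.123 − 2.236| = 0.113
2: 8.79/3.81 ≈ 2.307 → |2.307 − 2.236| = 0.071
3: 20.38/8.95 ≈ 2.277 → |2.277 − 2.236| = 0.041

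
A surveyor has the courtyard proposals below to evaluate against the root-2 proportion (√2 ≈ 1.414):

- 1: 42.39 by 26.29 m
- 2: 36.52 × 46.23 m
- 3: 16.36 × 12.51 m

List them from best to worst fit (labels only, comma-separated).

3, 2, 1

Ratios: 1 = 42.39 / 26.29 ≈ 1.612; 2 = 46.23 / 36.52 ≈ 1.266; 3 = 16.36 / 12.51 ≈ 1.308.
|Δ from 1.414|: 1 0.198; 2 0.148; 3 0.106.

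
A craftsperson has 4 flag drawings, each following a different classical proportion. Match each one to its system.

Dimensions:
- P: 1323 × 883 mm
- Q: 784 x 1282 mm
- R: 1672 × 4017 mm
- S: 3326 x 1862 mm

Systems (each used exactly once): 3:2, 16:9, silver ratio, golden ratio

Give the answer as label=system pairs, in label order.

P=3:2, Q=golden ratio, R=silver ratio, S=16:9

P = 1323/883 ≈ 1.498 → 3:2 (1.500)
Q = 1282/784 ≈ 1.635 → golden ratio (1.618)
R = 4017/1672 ≈ 2.403 → silver ratio (2.414)
S = 3326/1862 ≈ 1.786 → 16:9 (1.778)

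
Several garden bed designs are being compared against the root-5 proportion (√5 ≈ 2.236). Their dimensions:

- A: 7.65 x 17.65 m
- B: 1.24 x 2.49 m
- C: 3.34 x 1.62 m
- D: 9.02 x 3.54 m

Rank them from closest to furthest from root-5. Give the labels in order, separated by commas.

A: 17.65/7.65 ≈ 2.307 → |2.307 − 2.236| = 0.071
B: 2.49/1.24 ≈ 2.008 → |2.008 − 2.236| = 0.228
C: 3.34/1.62 ≈ 2.062 → |2.062 − 2.236| = 0.174
D: 9.02/3.54 ≈ 2.548 → |2.548 − 2.236| = 0.312

A, C, B, D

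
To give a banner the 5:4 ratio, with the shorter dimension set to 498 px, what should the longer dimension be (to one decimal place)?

5:4 = 1.25000.
Longer side = 498 × 1.25000 ≈ 622.500 → 622.5 px.

622.5 px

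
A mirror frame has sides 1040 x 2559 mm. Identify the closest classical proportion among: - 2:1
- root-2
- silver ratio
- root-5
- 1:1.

Ratio = 2559 / 1040 ≈ 2.461.
Distances: 2:1 2.000 (Δ 0.461); root-2 1.414 (Δ 1.047); silver ratio 2.414 (Δ 0.047); root-5 2.236 (Δ 0.225); 1:1 1.000 (Δ 1.461).

silver ratio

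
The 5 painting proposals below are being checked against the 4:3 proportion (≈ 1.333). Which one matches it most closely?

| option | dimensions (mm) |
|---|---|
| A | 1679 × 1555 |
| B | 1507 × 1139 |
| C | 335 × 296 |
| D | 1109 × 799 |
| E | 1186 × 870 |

B

Target 4:3 ≈ 1.333.
A: 1.080 (Δ0.253)  B: 1.323 (Δ0.010)  C: 1.132 (Δ0.201)  D: 1.388 (Δ0.055)  E: 1.363 (Δ0.030)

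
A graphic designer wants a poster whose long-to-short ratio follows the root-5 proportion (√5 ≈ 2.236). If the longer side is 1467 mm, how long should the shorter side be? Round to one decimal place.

656.1 mm

root-5 ≈ 2.23607.
Shorter side = 1467 ÷ 2.23607 ≈ 656.062 → 656.1 mm.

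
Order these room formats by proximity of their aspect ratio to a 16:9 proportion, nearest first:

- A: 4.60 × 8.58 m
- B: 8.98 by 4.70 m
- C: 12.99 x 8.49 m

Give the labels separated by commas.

A, B, C

A: 8.58/4.60 ≈ 1.865 → |1.865 − 1.778| = 0.087
B: 8.98/4.70 ≈ 1.911 → |1.911 − 1.778| = 0.133
C: 12.99/8.49 ≈ 1.530 → |1.530 − 1.778| = 0.248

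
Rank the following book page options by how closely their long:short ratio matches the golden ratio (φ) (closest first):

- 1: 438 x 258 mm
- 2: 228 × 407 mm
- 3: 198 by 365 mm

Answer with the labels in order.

Ratios: 1 = 438 / 258 ≈ 1.698; 2 = 407 / 228 ≈ 1.785; 3 = 365 / 198 ≈ 1.843.
|Δ from 1.618|: 1 0.080; 2 0.167; 3 0.225.

1, 2, 3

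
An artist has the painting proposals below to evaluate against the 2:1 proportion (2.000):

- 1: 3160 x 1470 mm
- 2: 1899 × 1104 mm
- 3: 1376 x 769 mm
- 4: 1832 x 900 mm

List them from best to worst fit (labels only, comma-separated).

1: 3160/1470 ≈ 2.150 → |2.150 − 2.000| = 0.150
2: 1899/1104 ≈ 1.720 → |1.720 − 2.000| = 0.280
3: 1376/769 ≈ 1.789 → |1.789 − 2.000| = 0.211
4: 1832/900 ≈ 2.036 → |2.036 − 2.000| = 0.036

4, 1, 3, 2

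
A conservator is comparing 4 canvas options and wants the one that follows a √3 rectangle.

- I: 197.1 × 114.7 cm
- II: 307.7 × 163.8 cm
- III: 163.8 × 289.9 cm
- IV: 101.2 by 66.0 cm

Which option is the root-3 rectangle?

Target root-3 ≈ 1.732.
I: 1.718 (Δ0.014)  II: 1.879 (Δ0.147)  III: 1.770 (Δ0.038)  IV: 1.533 (Δ0.199)

I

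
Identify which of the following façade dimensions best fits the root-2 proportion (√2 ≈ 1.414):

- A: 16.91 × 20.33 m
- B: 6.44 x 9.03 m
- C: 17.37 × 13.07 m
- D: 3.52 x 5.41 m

Target root-2 ≈ 1.414.
A: 1.202 (Δ0.212)  B: 1.402 (Δ0.012)  C: 1.329 (Δ0.085)  D: 1.537 (Δ0.123)

B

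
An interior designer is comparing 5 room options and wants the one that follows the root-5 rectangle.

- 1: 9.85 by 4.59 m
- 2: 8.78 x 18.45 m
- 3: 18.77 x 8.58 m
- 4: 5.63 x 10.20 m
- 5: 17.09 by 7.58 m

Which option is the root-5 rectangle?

5

Target root-5 ≈ 2.236.
1: 2.146 (Δ0.090)  2: 2.101 (Δ0.135)  3: 2.188 (Δ0.048)  4: 1.812 (Δ0.424)  5: 2.255 (Δ0.019)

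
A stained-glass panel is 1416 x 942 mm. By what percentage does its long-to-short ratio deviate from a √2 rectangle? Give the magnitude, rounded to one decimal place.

6.3%

Ratio = 1416 / 942 ≈ 1.5032.
Ideal root-2 ≈ 1.4142. |1.5032 − 1.4142| / 1.4142 ≈ 6.29% → 6.3%.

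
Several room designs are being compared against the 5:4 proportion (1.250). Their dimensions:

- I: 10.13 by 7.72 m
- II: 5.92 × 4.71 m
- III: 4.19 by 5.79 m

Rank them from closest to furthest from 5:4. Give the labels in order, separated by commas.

I: 10.13/7.72 ≈ 1.312 → |1.312 − 1.250| = 0.062
II: 5.92/4.71 ≈ 1.257 → |1.257 − 1.250| = 0.007
III: 5.79/4.19 ≈ 1.382 → |1.382 − 1.250| = 0.132

II, I, III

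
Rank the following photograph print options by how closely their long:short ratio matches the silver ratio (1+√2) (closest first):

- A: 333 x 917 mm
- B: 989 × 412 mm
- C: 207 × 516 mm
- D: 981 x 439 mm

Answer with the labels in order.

Ratios: A = 917 / 333 ≈ 2.754; B = 989 / 412 ≈ 2.400; C = 516 / 207 ≈ 2.493; D = 981 / 439 ≈ 2.235.
|Δ from 2.414|: A 0.340; B 0.014; C 0.079; D 0.179.

B, C, D, A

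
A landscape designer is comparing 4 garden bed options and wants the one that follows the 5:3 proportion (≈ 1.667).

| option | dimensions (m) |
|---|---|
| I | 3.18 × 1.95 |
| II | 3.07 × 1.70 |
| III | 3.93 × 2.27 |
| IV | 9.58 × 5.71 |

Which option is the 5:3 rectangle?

Ratios (long/short): I ≈ 1.631; II ≈ 1.806; III ≈ 1.731; IV ≈ 1.678.
5:3 ≈ 1.667; option IV is nearest (Δ 0.011).

IV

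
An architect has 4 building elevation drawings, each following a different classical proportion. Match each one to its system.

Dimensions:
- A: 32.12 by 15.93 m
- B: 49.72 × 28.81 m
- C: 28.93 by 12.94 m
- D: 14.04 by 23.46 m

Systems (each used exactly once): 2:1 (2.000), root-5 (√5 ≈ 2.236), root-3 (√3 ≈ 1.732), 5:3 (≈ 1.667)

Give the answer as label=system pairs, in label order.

Ratios: A ≈ 2.016; B ≈ 1.726; C ≈ 2.236; D ≈ 1.671.
Targets: 2:1 ≈ 2.000; root-5 ≈ 2.236; root-3 ≈ 1.732; 5:3 ≈ 1.667.

A=2:1, B=root-3, C=root-5, D=5:3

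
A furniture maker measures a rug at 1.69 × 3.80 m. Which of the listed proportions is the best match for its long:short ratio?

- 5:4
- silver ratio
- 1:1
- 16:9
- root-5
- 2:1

3.80/1.69 ≈ 2.249. Nearest candidates are root-5 (2.236, off by 0.013) and silver ratio (2.414, off by 0.165).

root-5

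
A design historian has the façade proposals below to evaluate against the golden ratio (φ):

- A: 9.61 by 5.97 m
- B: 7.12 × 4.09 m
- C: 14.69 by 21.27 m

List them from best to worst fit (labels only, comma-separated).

A: 9.61/5.97 ≈ 1.610 → |1.610 − 1.618| = 0.008
B: 7.12/4.09 ≈ 1.741 → |1.741 − 1.618| = 0.123
C: 21.27/14.69 ≈ 1.448 → |1.448 − 1.618| = 0.170

A, B, C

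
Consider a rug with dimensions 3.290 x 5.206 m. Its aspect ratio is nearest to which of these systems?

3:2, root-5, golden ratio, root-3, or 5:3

Ratio = 5.206 / 3.290 ≈ 1.582.
Distances: 3:2 1.500 (Δ 0.082); root-5 2.236 (Δ 0.654); golden ratio 1.618 (Δ 0.036); root-3 1.732 (Δ 0.150); 5:3 1.667 (Δ 0.085).

golden ratio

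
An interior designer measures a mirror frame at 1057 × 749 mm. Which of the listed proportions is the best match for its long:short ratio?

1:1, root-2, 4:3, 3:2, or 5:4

root-2

1057/749 ≈ 1.411. Nearest candidates are root-2 (1.414, off by 0.003) and 4:3 (1.333, off by 0.078).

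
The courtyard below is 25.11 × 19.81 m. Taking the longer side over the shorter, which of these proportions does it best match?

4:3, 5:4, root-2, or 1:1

Ratio = 25.11 / 19.81 ≈ 1.268.
Distances: 4:3 1.333 (Δ 0.065); 5:4 1.250 (Δ 0.018); root-2 1.414 (Δ 0.146); 1:1 1.000 (Δ 0.268).

5:4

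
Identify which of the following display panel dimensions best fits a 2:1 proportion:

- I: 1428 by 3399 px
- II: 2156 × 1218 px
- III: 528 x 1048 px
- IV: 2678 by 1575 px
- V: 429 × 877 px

III

Ratios (long/short): I ≈ 2.380; II ≈ 1.770; III ≈ 1.985; IV ≈ 1.700; V ≈ 2.044.
2:1 ≈ 2.000; option III is nearest (Δ 0.015).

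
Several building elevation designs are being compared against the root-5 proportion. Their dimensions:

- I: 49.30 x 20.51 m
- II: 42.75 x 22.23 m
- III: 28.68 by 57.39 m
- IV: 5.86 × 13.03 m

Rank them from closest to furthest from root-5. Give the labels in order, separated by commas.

Ratios: I = 49.30 / 20.51 ≈ 2.404; II = 42.75 / 22.23 ≈ 1.923; III = 57.39 / 28.68 ≈ 2.001; IV = 13.03 / 5.86 ≈ 2.224.
|Δ from 2.236|: I 0.168; II 0.313; III 0.235; IV 0.012.

IV, I, III, II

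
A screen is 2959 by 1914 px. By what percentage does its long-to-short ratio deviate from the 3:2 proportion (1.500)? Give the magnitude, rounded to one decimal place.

3.1%

Ratio = 2959 / 1914 ≈ 1.5460.
Ideal 3:2 = 1.5000. |1.5460 − 1.5000| / 1.5000 ≈ 3.07% → 3.1%.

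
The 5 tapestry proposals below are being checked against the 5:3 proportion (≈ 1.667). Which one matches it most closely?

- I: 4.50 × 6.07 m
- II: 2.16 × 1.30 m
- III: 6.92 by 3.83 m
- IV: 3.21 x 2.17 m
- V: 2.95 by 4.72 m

Target 5:3 ≈ 1.667.
I: 1.349 (Δ0.318)  II: 1.662 (Δ0.005)  III: 1.807 (Δ0.140)  IV: 1.479 (Δ0.188)  V: 1.600 (Δ0.067)

II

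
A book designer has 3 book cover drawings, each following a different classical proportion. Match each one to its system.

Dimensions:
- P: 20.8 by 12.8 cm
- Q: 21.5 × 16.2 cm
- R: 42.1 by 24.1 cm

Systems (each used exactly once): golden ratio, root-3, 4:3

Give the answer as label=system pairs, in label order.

P = 20.8/12.8 ≈ 1.625 → golden ratio (1.618)
Q = 21.5/16.2 ≈ 1.327 → 4:3 (1.333)
R = 42.1/24.1 ≈ 1.747 → root-3 (1.732)

P=golden ratio, Q=4:3, R=root-3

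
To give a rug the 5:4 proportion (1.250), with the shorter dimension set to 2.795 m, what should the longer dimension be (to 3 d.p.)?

3.494 m

5:4 = 1.25000.
Longer side = 2.795 × 1.25000 ≈ 3.49375 → 3.494 m.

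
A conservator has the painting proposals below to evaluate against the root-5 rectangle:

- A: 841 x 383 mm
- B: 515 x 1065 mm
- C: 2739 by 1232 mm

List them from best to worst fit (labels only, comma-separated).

A: 841/383 ≈ 2.196 → |2.196 − 2.236| = 0.040
B: 1065/515 ≈ 2.068 → |2.068 − 2.236| = 0.168
C: 2739/1232 ≈ 2.223 → |2.223 − 2.236| = 0.013

C, A, B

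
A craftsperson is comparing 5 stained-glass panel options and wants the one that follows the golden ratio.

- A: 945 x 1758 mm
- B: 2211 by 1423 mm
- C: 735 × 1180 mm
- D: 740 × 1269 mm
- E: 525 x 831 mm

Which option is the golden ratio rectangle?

Ratios (long/short): A ≈ 1.860; B ≈ 1.554; C ≈ 1.605; D ≈ 1.715; E ≈ 1.583.
golden ratio ≈ 1.618; option C is nearest (Δ 0.013).

C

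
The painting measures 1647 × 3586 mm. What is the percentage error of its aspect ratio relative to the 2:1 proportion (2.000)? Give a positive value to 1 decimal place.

8.9%

Ratio = 3586 / 1647 ≈ 2.1773.
Ideal 2:1 = 2.0000. |2.1773 − 2.0000| / 2.0000 ≈ 8.86% → 8.9%.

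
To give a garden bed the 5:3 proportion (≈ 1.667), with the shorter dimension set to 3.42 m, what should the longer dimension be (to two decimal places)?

5.70 m

5:3 ≈ 1.66667.
Longer side = 3.42 × 1.66667 ≈ 5.7000 → 5.70 m.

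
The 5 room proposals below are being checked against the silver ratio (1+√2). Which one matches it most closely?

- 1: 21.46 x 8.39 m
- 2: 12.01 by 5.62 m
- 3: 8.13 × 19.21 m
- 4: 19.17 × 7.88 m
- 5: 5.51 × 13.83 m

4

Ratios (long/short): 1 ≈ 2.558; 2 ≈ 2.137; 3 ≈ 2.363; 4 ≈ 2.433; 5 ≈ 2.510.
silver ratio ≈ 2.414; option 4 is nearest (Δ 0.019).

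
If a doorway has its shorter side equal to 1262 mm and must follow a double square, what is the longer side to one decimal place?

2:1 = 2.00000.
Longer side = 1262 × 2.00000 ≈ 2524.000 → 2524.0 mm.

2524.0 mm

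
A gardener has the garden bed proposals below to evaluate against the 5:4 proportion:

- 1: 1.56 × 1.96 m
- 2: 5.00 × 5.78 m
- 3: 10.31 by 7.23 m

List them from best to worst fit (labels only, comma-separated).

1: 1.96/1.56 ≈ 1.256 → |1.256 − 1.250| = 0.006
2: 5.78/5.00 ≈ 1.156 → |1.156 − 1.250| = 0.094
3: 10.31/7.23 ≈ 1.426 → |1.426 − 1.250| = 0.176

1, 2, 3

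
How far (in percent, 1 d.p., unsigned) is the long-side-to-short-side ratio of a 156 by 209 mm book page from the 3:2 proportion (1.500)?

10.7%

Ratio = 209 / 156 ≈ 1.3397.
Ideal 3:2 = 1.5000. |1.3397 − 1.5000| / 1.5000 ≈ 10.69% → 10.7%.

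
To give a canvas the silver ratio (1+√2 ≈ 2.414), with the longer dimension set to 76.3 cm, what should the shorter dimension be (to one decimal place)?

silver ratio ≈ 2.41421.
Shorter side = 76.3 ÷ 2.41421 ≈ 31.605 → 31.6 cm.

31.6 cm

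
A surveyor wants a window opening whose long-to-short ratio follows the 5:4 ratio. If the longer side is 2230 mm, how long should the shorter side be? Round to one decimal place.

5:4 = 1.25000.
Shorter side = 2230 ÷ 1.25000 ≈ 1784.000 → 1784.0 mm.

1784.0 mm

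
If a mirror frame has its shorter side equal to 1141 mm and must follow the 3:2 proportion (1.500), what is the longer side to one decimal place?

1711.5 mm

3:2 = 1.50000.
Longer side = 1141 × 1.50000 ≈ 1711.500 → 1711.5 mm.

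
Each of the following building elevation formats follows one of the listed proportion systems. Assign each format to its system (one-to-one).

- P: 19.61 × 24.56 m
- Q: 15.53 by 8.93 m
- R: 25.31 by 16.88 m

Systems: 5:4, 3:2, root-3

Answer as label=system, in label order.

P=5:4, Q=root-3, R=3:2

P = 24.56/19.61 ≈ 1.252 → 5:4 (1.250)
Q = 15.53/8.93 ≈ 1.739 → root-3 (1.732)
R = 25.31/16.88 ≈ 1.499 → 3:2 (1.500)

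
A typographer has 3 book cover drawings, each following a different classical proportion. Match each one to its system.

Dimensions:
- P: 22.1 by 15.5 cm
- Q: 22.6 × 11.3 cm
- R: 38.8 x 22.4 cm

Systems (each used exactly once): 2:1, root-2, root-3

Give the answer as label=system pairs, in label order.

P = 22.1/15.5 ≈ 1.426 → root-2 (1.414)
Q = 22.6/11.3 ≈ 2.000 → 2:1 (2.000)
R = 38.8/22.4 ≈ 1.732 → root-3 (1.732)

P=root-2, Q=2:1, R=root-3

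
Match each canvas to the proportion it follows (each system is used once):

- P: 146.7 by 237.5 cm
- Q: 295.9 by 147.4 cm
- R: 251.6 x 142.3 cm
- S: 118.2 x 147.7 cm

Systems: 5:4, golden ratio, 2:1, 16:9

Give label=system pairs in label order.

P=golden ratio, Q=2:1, R=16:9, S=5:4

P = 237.5/146.7 ≈ 1.619 → golden ratio (1.618)
Q = 295.9/147.4 ≈ 2.007 → 2:1 (2.000)
R = 251.6/142.3 ≈ 1.768 → 16:9 (1.778)
S = 147.7/118.2 ≈ 1.250 → 5:4 (1.250)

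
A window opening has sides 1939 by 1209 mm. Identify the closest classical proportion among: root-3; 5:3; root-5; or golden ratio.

golden ratio

1939/1209 ≈ 1.604. Nearest candidates are golden ratio (1.618, off by 0.014) and 5:3 (1.667, off by 0.063).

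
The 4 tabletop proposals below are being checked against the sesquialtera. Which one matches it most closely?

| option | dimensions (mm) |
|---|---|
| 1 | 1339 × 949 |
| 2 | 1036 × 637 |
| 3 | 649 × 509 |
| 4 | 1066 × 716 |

Target 3:2 ≈ 1.500.
1: 1.411 (Δ0.089)  2: 1.626 (Δ0.126)  3: 1.275 (Δ0.225)  4: 1.489 (Δ0.011)

4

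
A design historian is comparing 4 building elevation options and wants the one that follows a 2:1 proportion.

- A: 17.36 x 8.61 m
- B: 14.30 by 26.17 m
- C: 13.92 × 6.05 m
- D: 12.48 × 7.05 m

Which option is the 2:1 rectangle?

Target 2:1 ≈ 2.000.
A: 2.016 (Δ0.016)  B: 1.830 (Δ0.170)  C: 2.301 (Δ0.301)  D: 1.770 (Δ0.230)

A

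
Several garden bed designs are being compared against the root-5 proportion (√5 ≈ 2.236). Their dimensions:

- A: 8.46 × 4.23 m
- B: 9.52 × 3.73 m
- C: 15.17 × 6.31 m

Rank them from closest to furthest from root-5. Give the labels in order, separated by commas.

C, A, B

Ratios: A = 8.46 / 4.23 ≈ 2.000; B = 9.52 / 3.73 ≈ 2.552; C = 15.17 / 6.31 ≈ 2.404.
|Δ from 2.236|: A 0.236; B 0.316; C 0.168.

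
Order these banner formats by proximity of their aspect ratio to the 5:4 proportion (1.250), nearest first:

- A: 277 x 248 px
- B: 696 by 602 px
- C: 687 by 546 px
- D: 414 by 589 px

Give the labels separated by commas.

Ratios: A = 277 / 248 ≈ 1.117; B = 696 / 602 ≈ 1.156; C = 687 / 546 ≈ 1.258; D = 589 / 414 ≈ 1.423.
|Δ from 1.250|: A 0.133; B 0.094; C 0.008; D 0.173.

C, B, A, D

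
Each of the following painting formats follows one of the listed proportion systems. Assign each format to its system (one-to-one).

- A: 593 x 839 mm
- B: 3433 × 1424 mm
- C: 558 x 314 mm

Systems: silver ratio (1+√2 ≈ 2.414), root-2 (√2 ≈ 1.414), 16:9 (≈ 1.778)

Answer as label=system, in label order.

Ratios: A ≈ 1.415; B ≈ 2.411; C ≈ 1.777.
Targets: silver ratio ≈ 2.414; root-2 ≈ 1.414; 16:9 ≈ 1.778.

A=root-2, B=silver ratio, C=16:9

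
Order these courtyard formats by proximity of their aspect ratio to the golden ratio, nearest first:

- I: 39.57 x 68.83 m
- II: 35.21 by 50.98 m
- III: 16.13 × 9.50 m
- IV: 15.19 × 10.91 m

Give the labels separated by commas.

Ratios: I = 68.83 / 39.57 ≈ 1.739; II = 50.98 / 35.21 ≈ 1.448; III = 16.13 / 9.50 ≈ 1.698; IV = 15.19 / 10.91 ≈ 1.392.
|Δ from 1.618|: I 0.121; II 0.170; III 0.080; IV 0.226.

III, I, II, IV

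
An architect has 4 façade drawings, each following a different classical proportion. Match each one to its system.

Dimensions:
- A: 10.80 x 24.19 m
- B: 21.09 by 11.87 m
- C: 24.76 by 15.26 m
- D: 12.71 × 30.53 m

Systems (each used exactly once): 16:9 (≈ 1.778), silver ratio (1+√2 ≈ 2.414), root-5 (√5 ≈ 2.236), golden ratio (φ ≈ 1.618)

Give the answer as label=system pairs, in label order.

A=root-5, B=16:9, C=golden ratio, D=silver ratio

A = 24.19/10.80 ≈ 2.240 → root-5 (2.236)
B = 21.09/11.87 ≈ 1.777 → 16:9 (1.778)
C = 24.76/15.26 ≈ 1.623 → golden ratio (1.618)
D = 30.53/12.71 ≈ 2.402 → silver ratio (2.414)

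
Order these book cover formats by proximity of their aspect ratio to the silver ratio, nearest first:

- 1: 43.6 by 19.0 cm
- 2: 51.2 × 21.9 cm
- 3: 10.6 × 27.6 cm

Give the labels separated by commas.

2, 1, 3

Ratios: 1 = 43.6 / 19.0 ≈ 2.295; 2 = 51.2 / 21.9 ≈ 2.338; 3 = 27.6 / 10.6 ≈ 2.604.
|Δ from 2.414|: 1 0.119; 2 0.076; 3 0.190.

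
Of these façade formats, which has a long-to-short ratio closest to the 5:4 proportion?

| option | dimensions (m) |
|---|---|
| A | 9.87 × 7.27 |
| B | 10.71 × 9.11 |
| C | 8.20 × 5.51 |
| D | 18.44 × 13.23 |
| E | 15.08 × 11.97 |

Target 5:4 ≈ 1.250.
A: 1.358 (Δ0.108)  B: 1.176 (Δ0.074)  C: 1.488 (Δ0.238)  D: 1.394 (Δ0.144)  E: 1.260 (Δ0.010)

E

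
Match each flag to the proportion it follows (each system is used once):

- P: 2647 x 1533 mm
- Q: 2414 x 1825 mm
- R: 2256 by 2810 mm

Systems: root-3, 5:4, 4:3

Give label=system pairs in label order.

P = 2647/1533 ≈ 1.727 → root-3 (1.732)
Q = 2414/1825 ≈ 1.323 → 4:3 (1.333)
R = 2810/2256 ≈ 1.246 → 5:4 (1.250)

P=root-3, Q=4:3, R=5:4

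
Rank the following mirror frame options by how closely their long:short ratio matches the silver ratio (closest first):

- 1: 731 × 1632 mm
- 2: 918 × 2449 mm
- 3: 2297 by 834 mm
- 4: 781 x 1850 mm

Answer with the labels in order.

Ratios: 1 = 1632 / 731 ≈ 2.233; 2 = 2449 / 918 ≈ 2.668; 3 = 2297 / 834 ≈ 2.754; 4 = 1850 / 781 ≈ 2.369.
|Δ from 2.414|: 1 0.181; 2 0.254; 3 0.340; 4 0.045.

4, 1, 2, 3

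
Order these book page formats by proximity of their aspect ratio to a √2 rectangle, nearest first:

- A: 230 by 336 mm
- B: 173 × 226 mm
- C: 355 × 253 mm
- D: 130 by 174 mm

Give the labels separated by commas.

A: 336/230 ≈ 1.461 → |1.461 − 1.414| = 0.047
B: 226/173 ≈ 1.306 → |1.306 − 1.414| = 0.108
C: 355/253 ≈ 1.403 → |1.403 − 1.414| = 0.011
D: 174/130 ≈ 1.338 → |1.338 − 1.414| = 0.076

C, A, D, B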